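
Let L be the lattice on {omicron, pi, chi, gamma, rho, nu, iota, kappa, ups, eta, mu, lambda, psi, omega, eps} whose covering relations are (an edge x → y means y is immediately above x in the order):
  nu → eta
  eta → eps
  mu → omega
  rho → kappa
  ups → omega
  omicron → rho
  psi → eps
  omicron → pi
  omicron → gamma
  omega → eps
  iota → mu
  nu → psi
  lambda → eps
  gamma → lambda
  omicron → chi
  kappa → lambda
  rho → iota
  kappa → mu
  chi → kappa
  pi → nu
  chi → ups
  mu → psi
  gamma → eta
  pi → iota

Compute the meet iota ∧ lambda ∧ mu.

rho

Common lower bounds of {iota, lambda, mu}: omicron, rho.
The greatest among these is rho.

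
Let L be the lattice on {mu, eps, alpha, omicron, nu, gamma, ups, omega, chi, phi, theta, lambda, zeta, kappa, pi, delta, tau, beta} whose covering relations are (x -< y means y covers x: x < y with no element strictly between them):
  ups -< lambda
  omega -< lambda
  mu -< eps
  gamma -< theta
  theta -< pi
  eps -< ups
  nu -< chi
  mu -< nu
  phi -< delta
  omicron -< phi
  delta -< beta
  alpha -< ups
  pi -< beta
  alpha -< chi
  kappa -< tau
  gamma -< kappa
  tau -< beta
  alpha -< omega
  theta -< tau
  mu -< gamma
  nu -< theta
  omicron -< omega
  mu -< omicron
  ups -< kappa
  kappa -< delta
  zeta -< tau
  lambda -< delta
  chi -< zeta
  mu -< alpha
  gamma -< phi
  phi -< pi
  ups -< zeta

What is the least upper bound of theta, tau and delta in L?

beta

Common upper bounds of {theta, tau, delta}: beta.
The least among these is beta.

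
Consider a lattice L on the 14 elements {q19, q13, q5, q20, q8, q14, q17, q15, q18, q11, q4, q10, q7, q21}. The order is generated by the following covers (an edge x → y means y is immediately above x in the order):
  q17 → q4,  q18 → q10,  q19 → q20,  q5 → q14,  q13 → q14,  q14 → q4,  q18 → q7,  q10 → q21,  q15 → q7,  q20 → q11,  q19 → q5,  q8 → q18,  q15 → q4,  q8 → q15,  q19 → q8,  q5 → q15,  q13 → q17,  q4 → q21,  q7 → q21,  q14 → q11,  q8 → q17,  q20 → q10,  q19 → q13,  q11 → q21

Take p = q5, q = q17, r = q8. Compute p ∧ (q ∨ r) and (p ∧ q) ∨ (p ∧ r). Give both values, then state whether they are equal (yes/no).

q19; q19; yes

q ∨ r = q17, so p ∧ (q ∨ r) = q5 ∧ q17 = q19.
p ∧ q = q19 and p ∧ r = q19, so (p ∧ q) ∨ (p ∧ r) = q19 ∨ q19 = q19.
Equal: yes.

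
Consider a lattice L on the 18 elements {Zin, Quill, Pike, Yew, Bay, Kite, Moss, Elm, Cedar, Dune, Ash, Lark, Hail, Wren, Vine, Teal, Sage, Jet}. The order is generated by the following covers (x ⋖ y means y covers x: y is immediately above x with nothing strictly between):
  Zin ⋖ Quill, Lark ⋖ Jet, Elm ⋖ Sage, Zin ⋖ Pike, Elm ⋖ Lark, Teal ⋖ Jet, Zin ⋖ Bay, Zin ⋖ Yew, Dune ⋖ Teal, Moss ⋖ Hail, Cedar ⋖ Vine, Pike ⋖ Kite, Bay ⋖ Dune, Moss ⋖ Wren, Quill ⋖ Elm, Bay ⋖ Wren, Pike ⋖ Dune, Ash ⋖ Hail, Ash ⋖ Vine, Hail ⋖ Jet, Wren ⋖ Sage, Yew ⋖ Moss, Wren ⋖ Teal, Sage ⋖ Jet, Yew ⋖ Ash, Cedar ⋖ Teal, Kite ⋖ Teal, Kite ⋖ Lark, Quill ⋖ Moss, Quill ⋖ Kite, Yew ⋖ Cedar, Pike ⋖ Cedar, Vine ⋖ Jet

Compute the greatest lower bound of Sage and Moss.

Common lower bounds of {Sage, Moss}: Moss, Quill, Yew, Zin.
The greatest among these is Moss.

Moss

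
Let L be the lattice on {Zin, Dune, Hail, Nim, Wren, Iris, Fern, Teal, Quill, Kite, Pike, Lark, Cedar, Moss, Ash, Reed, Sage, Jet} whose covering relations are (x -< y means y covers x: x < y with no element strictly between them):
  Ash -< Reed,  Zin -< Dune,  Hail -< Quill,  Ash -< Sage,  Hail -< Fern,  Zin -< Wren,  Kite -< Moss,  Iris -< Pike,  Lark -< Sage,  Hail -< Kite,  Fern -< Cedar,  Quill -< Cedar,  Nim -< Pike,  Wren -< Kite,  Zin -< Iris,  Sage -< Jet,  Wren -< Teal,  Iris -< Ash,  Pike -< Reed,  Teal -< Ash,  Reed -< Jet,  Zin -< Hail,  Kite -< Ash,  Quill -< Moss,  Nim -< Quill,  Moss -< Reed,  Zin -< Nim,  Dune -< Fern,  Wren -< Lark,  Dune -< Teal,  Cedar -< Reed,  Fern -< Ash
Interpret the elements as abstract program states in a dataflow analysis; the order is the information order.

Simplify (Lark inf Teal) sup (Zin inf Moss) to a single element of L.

Lark ∧ Teal = Wren
Zin ∧ Moss = Zin
Wren ∨ Zin = Wren

Wren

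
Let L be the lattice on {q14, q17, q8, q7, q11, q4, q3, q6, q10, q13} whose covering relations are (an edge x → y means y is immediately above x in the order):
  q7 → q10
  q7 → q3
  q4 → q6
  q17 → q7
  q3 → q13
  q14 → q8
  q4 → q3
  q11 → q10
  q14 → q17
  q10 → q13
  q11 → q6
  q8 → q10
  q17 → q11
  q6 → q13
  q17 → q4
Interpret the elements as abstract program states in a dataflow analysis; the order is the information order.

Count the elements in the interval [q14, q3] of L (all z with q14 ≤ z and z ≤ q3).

The interval [q14, q3] = {q14, q17, q3, q4, q7}, which has 5 elements.

5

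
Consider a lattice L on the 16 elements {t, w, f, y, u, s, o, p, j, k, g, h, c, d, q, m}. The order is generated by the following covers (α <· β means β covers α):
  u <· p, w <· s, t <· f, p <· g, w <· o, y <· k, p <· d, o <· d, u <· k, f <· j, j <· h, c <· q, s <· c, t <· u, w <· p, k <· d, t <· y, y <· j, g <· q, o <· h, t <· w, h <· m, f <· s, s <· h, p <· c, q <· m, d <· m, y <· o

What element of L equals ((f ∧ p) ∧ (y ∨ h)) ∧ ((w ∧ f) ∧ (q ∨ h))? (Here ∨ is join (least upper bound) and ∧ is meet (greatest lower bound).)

f ∧ p = t
y ∨ h = h
t ∧ h = t
w ∧ f = t
q ∨ h = m
t ∧ m = t
t ∧ t = t

t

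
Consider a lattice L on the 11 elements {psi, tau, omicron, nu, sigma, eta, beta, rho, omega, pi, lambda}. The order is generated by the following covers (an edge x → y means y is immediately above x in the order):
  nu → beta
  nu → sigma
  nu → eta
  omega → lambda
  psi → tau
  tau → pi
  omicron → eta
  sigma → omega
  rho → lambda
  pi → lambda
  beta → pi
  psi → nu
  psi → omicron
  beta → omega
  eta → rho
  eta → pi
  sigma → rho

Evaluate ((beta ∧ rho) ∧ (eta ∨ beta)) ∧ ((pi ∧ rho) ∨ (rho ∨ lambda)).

beta ∧ rho = nu
eta ∨ beta = pi
nu ∧ pi = nu
pi ∧ rho = eta
rho ∨ lambda = lambda
eta ∨ lambda = lambda
nu ∧ lambda = nu

nu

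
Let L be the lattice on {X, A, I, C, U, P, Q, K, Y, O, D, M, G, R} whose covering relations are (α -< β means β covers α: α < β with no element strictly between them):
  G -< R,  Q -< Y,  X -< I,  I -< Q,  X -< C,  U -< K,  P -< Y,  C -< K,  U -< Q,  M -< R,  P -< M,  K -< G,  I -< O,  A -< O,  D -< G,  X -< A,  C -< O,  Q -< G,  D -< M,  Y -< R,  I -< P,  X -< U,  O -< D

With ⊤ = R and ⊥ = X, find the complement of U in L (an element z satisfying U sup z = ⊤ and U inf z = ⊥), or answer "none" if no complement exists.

Need z with U ∨ z = R and U ∧ z = X.
Checking each element gives: M.

M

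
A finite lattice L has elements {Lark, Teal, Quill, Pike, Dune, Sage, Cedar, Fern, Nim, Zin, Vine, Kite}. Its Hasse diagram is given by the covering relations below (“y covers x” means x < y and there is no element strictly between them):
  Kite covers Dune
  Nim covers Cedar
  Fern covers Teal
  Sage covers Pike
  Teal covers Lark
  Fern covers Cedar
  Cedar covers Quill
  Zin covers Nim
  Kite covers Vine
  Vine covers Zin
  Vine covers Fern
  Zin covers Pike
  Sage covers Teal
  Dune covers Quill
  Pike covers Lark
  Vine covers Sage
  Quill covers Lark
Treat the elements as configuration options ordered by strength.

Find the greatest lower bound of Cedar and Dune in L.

Common lower bounds of {Cedar, Dune}: Lark, Quill.
The greatest among these is Quill.

Quill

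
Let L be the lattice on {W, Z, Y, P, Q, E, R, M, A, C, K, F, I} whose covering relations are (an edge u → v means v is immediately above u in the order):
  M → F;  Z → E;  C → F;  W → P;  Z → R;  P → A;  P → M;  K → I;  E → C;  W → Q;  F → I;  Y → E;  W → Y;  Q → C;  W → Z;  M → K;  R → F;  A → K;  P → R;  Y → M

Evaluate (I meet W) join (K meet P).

I ∧ W = W
K ∧ P = P
W ∨ P = P

P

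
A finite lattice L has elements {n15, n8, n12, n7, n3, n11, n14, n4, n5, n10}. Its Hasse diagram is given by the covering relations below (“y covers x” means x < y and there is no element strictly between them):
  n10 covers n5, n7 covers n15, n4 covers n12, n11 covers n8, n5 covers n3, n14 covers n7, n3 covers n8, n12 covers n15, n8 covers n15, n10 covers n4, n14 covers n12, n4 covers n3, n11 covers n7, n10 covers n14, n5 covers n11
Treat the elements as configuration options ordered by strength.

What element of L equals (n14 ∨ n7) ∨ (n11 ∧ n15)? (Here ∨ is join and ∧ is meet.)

n14 ∨ n7 = n14
n11 ∧ n15 = n15
n14 ∨ n15 = n14

n14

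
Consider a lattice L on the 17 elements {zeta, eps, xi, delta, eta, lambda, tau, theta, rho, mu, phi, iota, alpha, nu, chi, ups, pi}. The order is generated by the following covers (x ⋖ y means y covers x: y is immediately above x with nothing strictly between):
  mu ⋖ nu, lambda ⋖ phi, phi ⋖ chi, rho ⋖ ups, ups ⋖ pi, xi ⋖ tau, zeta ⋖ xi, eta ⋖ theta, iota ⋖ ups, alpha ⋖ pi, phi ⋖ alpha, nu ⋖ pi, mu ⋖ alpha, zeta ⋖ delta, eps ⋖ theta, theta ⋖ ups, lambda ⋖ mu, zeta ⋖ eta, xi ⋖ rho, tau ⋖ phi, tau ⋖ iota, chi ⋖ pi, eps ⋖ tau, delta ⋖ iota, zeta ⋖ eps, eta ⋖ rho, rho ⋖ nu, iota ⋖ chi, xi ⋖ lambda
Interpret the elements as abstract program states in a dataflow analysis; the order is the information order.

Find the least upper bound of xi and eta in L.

rho

Common upper bounds of {xi, eta}: nu, pi, rho, ups.
The least among these is rho.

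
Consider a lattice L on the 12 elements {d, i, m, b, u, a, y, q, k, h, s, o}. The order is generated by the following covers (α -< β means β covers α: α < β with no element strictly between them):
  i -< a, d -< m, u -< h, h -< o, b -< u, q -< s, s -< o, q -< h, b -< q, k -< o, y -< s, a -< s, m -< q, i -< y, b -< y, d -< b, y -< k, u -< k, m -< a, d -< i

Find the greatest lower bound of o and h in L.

h

Common lower bounds of {o, h}: b, d, h, m, q, u.
The greatest among these is h.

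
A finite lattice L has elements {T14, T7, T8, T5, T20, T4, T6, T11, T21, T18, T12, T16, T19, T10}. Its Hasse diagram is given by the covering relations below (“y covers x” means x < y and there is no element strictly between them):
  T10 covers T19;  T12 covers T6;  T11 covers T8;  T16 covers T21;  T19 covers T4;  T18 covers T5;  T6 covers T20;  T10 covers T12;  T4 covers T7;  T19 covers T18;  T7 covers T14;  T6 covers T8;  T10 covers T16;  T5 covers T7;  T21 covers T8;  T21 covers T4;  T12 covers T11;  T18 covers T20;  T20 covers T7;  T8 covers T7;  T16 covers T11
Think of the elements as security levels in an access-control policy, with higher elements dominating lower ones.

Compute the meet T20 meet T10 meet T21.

Common lower bounds of {T20, T10, T21}: T14, T7.
The greatest among these is T7.

T7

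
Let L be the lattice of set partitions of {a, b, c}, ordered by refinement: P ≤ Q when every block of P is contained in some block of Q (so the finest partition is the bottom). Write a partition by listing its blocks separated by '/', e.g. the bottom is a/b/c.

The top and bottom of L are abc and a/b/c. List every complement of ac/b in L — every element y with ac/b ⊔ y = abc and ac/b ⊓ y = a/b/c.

Need y with ac/b ∨ y = abc and ac/b ∧ y = a/b/c.
Checking each element gives: a/bc, ab/c.

a/bc, ab/c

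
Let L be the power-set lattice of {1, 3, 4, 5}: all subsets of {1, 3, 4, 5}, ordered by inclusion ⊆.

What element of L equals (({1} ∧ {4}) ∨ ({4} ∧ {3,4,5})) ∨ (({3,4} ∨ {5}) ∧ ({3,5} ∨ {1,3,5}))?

{3,4,5}

{1} ∧ {4} = ∅
{4} ∧ {3,4,5} = {4}
∅ ∨ {4} = {4}
{3,4} ∨ {5} = {3,4,5}
{3,5} ∨ {1,3,5} = {1,3,5}
{3,4,5} ∧ {1,3,5} = {3,5}
{4} ∨ {3,5} = {3,4,5}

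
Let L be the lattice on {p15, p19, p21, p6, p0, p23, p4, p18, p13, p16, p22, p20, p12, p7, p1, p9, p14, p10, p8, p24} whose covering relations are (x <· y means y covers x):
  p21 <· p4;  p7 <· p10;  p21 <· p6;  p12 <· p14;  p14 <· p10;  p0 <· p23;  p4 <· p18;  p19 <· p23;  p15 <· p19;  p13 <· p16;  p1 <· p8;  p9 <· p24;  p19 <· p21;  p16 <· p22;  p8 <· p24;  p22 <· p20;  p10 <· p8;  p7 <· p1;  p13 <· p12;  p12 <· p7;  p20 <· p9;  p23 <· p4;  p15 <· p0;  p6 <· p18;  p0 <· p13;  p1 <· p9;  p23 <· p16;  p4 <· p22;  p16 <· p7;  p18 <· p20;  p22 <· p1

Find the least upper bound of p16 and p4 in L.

p22

Common upper bounds of {p16, p4}: p1, p20, p22, p24, p8, p9.
The least among these is p22.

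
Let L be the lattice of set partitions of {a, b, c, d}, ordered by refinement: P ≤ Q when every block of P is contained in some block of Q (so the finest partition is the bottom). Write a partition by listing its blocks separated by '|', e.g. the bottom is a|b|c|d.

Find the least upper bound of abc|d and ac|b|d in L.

abc|d

Common upper bounds of {abc|d, ac|b|d}: abcd, abc|d.
The least among these is abc|d.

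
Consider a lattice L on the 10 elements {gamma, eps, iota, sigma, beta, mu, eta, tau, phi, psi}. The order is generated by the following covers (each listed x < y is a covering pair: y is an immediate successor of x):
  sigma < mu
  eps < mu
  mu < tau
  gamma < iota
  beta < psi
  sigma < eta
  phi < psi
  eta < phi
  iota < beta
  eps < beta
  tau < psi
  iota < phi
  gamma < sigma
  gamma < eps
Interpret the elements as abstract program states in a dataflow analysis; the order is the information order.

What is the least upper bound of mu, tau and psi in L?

psi

Common upper bounds of {mu, tau, psi}: psi.
The least among these is psi.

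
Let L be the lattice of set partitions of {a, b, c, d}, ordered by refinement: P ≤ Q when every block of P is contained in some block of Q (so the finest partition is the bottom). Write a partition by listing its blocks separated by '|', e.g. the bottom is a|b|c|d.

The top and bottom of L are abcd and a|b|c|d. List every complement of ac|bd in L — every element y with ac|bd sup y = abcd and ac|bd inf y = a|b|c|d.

ab|cd, ab|c|d, ad|bc, ad|b|c, a|bc|d, a|b|cd

Need y with ac|bd ∨ y = abcd and ac|bd ∧ y = a|b|c|d.
Checking each element gives: ab|cd, ab|c|d, ad|bc, ad|b|c, a|bc|d, a|b|cd.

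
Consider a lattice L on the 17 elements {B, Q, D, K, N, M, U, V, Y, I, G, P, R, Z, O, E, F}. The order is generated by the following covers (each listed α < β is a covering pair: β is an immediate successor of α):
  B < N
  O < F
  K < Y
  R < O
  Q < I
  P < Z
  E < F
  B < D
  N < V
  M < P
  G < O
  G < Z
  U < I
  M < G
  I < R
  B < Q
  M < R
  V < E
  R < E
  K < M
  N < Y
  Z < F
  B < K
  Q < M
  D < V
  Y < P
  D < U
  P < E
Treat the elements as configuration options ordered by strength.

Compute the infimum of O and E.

Common lower bounds of {O, E}: B, D, I, K, M, Q, R, U.
The greatest among these is R.

R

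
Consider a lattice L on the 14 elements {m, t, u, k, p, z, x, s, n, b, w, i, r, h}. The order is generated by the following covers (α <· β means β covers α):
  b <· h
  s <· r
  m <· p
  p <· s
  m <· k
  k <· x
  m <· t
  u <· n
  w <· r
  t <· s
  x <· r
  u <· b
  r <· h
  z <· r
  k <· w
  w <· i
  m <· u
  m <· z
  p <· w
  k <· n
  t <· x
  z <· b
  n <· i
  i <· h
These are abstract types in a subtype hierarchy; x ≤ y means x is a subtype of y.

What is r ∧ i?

w

Common lower bounds of {r, i}: k, m, p, w.
The greatest among these is w.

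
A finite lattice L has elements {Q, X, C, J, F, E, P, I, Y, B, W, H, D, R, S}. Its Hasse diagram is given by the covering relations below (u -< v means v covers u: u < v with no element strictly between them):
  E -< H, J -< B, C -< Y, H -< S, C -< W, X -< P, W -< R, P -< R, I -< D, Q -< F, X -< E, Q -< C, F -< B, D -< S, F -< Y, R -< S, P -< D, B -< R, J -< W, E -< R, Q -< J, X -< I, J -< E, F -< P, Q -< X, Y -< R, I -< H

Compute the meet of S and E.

E

Common lower bounds of {S, E}: E, J, Q, X.
The greatest among these is E.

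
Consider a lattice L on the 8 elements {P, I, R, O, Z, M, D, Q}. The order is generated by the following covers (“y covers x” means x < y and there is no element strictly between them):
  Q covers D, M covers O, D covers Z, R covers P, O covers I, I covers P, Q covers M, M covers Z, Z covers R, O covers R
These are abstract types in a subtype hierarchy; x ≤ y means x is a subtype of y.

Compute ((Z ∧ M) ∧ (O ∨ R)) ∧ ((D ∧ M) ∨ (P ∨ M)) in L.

Z ∧ M = Z
O ∨ R = O
Z ∧ O = R
D ∧ M = Z
P ∨ M = M
Z ∨ M = M
R ∧ M = R

R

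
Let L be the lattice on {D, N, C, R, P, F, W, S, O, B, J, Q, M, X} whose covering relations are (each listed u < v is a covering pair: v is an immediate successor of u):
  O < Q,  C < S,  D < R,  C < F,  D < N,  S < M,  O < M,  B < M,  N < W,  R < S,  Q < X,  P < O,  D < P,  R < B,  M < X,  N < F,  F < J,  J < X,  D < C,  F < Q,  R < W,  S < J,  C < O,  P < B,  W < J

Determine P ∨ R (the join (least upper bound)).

B

Common upper bounds of {P, R}: B, M, X.
The least among these is B.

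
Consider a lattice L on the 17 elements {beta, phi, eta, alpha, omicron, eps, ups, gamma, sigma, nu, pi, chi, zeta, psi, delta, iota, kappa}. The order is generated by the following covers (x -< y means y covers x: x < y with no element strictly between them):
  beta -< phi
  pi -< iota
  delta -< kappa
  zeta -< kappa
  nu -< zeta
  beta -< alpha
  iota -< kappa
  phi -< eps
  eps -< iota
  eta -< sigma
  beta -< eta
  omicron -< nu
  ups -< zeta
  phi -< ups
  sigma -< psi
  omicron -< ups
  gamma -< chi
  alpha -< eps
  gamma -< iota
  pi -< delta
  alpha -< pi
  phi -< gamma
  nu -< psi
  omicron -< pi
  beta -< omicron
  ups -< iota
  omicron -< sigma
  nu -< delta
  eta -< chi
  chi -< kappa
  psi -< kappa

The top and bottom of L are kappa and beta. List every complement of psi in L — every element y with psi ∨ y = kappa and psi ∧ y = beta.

Need y with psi ∨ y = kappa and psi ∧ y = beta.
Checking each element gives: alpha, eps, gamma, phi.

alpha, eps, gamma, phi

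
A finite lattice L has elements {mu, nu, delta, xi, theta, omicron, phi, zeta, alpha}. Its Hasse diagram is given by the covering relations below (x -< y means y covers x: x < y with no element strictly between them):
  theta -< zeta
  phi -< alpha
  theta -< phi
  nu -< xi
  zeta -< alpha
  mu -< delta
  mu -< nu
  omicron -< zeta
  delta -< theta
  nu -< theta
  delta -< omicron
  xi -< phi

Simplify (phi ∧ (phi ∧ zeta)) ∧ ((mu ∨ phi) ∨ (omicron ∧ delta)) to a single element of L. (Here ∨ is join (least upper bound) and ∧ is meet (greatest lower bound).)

theta

phi ∧ zeta = theta
phi ∧ theta = theta
mu ∨ phi = phi
omicron ∧ delta = delta
phi ∨ delta = phi
theta ∧ phi = theta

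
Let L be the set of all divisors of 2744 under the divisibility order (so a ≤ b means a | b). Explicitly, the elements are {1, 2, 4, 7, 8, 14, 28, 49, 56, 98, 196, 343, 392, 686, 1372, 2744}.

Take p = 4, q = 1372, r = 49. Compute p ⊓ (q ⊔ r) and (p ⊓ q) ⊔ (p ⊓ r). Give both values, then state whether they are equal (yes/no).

4; 4; yes

q ⊔ r = 1372, so p ⊓ (q ⊔ r) = 4 ⊓ 1372 = 4.
p ⊓ q = 4 and p ⊓ r = 1, so (p ⊓ q) ⊔ (p ⊓ r) = 4 ⊔ 1 = 4.
Equal: yes.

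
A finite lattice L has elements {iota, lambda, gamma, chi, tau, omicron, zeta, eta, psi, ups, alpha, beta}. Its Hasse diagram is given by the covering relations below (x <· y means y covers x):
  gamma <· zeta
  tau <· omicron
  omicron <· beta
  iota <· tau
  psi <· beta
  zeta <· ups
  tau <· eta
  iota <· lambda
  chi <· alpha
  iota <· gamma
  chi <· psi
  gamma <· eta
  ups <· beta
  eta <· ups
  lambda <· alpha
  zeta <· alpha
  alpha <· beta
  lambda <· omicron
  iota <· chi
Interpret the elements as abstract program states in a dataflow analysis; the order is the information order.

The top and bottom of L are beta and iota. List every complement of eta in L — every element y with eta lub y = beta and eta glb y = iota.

Need y with eta ∨ y = beta and eta ∧ y = iota.
Checking each element gives: chi, lambda, psi.

chi, lambda, psi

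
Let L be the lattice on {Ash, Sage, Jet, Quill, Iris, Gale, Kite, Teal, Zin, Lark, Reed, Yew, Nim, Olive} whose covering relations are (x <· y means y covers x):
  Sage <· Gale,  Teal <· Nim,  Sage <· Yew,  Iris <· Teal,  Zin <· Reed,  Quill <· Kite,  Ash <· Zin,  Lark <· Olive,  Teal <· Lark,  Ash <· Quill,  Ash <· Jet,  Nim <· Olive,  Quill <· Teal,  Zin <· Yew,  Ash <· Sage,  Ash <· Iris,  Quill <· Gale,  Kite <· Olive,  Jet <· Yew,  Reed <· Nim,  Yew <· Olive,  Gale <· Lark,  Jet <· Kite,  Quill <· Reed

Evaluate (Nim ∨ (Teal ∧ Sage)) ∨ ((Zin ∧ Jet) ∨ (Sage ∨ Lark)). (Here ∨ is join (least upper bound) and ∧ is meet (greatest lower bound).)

Olive

Teal ∧ Sage = Ash
Nim ∨ Ash = Nim
Zin ∧ Jet = Ash
Sage ∨ Lark = Lark
Ash ∨ Lark = Lark
Nim ∨ Lark = Olive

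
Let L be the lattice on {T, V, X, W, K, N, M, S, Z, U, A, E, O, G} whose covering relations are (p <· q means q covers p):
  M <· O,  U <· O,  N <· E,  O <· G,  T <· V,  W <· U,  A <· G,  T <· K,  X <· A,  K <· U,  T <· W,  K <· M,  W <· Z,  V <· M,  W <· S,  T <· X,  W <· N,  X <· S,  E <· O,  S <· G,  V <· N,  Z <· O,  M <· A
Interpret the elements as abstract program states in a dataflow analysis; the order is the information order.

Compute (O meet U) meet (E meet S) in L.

W

O ∧ U = U
E ∧ S = W
U ∧ W = W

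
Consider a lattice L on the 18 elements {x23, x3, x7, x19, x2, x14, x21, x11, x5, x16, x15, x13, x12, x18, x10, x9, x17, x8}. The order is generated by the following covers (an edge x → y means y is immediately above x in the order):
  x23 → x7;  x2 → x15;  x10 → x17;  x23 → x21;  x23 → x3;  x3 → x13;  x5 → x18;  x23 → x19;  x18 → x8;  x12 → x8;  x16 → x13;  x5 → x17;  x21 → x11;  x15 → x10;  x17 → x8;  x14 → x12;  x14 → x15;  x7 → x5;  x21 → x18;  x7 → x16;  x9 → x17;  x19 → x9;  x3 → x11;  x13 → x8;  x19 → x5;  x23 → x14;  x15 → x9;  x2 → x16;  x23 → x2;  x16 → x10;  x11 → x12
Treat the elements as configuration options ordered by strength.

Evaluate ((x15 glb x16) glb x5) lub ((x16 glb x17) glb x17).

x15 ∧ x16 = x2
x2 ∧ x5 = x23
x16 ∧ x17 = x16
x16 ∧ x17 = x16
x23 ∨ x16 = x16

x16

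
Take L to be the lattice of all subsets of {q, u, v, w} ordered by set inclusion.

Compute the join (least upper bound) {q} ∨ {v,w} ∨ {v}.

{q,v,w}

Under ⊆, join is union: {q} ∪ {v,w} ∪ {v} = {q,v,w}.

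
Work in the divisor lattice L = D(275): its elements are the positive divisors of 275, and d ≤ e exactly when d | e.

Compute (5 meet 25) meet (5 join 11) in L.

5 ∧ 25 = 5
5 ∨ 11 = 55
5 ∧ 55 = 5

5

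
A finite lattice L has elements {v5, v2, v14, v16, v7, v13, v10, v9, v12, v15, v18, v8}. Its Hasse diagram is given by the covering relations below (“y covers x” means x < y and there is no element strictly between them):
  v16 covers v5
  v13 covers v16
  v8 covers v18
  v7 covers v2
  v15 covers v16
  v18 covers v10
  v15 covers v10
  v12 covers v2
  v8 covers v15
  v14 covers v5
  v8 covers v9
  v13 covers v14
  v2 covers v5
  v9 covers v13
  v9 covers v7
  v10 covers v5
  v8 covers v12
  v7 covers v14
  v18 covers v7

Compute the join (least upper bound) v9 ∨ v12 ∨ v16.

v8

Common upper bounds of {v9, v12, v16}: v8.
The least among these is v8.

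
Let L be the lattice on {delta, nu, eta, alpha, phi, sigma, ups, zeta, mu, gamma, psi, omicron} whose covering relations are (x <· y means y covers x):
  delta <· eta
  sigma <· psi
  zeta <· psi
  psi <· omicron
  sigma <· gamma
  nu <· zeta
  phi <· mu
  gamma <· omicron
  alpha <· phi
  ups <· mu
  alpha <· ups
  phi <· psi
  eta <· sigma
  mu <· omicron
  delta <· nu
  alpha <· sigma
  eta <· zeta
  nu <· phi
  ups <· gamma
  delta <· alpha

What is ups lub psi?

Common upper bounds of {ups, psi}: omicron.
The least among these is omicron.

omicron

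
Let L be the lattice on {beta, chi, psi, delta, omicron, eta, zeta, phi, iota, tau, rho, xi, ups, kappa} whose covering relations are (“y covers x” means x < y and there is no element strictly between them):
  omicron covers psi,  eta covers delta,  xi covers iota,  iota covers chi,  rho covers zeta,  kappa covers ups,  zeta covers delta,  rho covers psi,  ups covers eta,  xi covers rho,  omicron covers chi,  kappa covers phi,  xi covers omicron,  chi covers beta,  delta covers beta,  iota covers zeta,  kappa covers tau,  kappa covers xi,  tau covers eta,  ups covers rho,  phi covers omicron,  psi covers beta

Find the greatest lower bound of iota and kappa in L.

Common lower bounds of {iota, kappa}: beta, chi, delta, iota, zeta.
The greatest among these is iota.

iota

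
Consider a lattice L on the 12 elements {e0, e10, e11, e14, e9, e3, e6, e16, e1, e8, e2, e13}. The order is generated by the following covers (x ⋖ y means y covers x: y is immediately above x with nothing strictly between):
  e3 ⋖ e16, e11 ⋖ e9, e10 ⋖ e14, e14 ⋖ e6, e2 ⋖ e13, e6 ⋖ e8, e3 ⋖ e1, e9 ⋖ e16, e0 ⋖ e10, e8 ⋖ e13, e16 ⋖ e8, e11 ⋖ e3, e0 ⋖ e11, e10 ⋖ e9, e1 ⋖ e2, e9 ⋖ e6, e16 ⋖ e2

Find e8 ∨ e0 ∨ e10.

Common upper bounds of {e8, e0, e10}: e13, e8.
The least among these is e8.

e8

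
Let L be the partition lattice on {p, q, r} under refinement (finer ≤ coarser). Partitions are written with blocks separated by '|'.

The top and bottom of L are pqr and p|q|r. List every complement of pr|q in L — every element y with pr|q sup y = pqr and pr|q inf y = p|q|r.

Need y with pr|q ∨ y = pqr and pr|q ∧ y = p|q|r.
Checking each element gives: pq|r, p|qr.

pq|r, p|qr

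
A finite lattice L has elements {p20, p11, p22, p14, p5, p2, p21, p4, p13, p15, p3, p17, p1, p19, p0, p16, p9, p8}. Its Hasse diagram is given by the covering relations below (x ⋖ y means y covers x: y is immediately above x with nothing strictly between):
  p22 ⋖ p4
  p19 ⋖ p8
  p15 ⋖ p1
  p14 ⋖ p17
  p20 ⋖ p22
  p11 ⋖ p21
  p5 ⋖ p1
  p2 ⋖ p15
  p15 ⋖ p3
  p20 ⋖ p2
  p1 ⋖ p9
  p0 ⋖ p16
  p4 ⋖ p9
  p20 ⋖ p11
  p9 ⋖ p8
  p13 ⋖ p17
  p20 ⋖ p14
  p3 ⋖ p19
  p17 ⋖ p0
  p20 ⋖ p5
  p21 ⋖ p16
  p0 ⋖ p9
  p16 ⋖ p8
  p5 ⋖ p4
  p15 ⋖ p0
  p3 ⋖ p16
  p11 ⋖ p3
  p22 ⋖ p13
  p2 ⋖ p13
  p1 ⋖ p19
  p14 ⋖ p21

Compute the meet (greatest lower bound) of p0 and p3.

p15

Common lower bounds of {p0, p3}: p15, p2, p20.
The greatest among these is p15.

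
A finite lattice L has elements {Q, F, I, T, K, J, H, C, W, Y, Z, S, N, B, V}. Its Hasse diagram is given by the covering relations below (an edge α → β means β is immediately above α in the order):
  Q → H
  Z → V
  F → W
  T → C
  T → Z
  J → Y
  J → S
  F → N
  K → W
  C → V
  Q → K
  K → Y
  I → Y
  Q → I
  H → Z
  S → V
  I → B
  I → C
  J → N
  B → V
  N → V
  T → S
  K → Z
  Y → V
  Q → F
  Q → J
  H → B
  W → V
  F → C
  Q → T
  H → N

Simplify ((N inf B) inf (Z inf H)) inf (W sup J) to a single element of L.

N ∧ B = H
Z ∧ H = H
H ∧ H = H
W ∨ J = V
H ∧ V = H

H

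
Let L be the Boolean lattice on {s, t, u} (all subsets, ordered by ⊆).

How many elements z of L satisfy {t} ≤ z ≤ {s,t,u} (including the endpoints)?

The interval [{t}, {s,t,u}] = {{s,t,u}, {s,t}, {t,u}, {t}}, which has 4 elements.

4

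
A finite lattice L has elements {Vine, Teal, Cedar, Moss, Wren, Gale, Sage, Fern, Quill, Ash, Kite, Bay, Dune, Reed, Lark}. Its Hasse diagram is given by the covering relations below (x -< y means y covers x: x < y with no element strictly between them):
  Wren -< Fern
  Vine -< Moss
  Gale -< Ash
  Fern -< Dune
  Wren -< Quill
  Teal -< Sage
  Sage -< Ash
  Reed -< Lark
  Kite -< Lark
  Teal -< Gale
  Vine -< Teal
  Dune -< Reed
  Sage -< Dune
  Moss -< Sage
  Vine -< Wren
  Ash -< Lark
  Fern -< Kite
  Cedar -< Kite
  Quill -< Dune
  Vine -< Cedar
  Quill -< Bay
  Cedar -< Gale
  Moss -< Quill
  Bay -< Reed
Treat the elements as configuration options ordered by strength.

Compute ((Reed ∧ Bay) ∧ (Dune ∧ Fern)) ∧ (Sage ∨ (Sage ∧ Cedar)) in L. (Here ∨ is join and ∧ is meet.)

Reed ∧ Bay = Bay
Dune ∧ Fern = Fern
Bay ∧ Fern = Wren
Sage ∧ Cedar = Vine
Sage ∨ Vine = Sage
Wren ∧ Sage = Vine

Vine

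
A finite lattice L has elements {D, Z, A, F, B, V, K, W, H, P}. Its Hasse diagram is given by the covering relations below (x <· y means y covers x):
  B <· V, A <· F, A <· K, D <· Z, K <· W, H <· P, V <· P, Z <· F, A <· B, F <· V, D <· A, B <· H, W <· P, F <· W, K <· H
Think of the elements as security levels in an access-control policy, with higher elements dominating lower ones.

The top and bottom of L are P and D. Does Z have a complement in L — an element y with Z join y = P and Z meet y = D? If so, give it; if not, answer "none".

H

Need y with Z ∨ y = P and Z ∧ y = D.
Checking each element gives: H.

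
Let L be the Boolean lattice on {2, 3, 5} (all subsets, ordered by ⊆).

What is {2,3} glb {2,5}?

{2}

Under ⊆, meet is intersection: {2,3} ∩ {2,5} = {2}.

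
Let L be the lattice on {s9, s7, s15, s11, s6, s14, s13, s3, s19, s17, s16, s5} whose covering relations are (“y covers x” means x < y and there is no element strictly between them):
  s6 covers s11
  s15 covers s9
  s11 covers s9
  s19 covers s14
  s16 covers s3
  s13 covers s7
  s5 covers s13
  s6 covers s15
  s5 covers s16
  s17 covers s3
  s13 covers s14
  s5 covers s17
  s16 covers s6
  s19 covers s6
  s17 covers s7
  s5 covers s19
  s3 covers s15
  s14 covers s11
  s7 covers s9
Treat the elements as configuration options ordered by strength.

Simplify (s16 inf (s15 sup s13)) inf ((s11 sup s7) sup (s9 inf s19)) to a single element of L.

s15 ∨ s13 = s5
s16 ∧ s5 = s16
s11 ∨ s7 = s13
s9 ∧ s19 = s9
s13 ∨ s9 = s13
s16 ∧ s13 = s11

s11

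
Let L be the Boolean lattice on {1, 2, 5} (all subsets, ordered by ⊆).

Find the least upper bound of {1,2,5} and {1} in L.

Under ⊆, join is union: {1,2,5} ∪ {1} = {1,2,5}.

{1,2,5}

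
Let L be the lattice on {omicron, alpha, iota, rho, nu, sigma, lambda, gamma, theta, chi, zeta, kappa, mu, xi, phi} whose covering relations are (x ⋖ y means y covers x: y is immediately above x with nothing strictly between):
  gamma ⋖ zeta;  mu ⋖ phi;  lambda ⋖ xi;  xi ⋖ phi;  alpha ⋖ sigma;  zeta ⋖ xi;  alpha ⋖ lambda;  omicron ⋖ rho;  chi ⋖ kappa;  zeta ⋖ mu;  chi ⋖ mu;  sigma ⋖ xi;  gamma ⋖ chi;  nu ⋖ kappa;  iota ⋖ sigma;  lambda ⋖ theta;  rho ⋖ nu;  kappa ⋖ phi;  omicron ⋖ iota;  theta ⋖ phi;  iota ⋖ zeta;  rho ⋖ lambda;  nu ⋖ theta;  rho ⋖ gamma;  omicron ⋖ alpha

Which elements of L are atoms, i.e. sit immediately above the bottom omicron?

The atoms are exactly the elements that cover omicron: alpha, iota, rho.

alpha, iota, rho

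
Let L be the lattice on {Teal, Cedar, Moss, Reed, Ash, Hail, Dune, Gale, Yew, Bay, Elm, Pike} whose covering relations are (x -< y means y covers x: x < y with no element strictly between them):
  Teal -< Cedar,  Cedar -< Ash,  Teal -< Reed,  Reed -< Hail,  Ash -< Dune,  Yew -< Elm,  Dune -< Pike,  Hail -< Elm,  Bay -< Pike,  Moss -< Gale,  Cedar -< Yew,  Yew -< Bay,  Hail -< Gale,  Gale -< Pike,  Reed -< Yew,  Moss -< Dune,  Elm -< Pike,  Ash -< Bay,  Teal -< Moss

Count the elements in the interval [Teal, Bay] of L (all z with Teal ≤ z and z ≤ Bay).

The interval [Teal, Bay] = {Ash, Bay, Cedar, Reed, Teal, Yew}, which has 6 elements.

6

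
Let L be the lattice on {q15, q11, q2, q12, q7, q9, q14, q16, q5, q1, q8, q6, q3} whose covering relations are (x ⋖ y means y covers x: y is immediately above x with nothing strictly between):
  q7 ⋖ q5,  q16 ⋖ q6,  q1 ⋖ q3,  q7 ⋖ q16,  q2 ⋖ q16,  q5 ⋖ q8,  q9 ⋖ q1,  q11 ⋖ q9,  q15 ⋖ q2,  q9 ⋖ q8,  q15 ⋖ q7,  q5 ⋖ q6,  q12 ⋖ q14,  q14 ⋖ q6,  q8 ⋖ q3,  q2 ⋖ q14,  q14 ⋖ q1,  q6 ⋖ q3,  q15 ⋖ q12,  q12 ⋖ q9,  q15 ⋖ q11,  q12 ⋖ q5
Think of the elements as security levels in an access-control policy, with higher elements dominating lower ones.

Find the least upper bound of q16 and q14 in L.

q6

Common upper bounds of {q16, q14}: q3, q6.
The least among these is q6.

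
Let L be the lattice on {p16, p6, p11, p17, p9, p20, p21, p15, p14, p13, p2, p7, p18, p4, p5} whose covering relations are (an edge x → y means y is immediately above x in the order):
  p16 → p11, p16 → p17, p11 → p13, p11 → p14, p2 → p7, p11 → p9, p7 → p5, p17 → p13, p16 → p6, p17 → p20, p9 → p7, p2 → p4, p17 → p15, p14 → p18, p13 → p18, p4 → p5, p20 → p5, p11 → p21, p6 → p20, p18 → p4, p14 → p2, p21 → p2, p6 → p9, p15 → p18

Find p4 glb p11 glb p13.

Common lower bounds of {p4, p11, p13}: p11, p16.
The greatest among these is p11.

p11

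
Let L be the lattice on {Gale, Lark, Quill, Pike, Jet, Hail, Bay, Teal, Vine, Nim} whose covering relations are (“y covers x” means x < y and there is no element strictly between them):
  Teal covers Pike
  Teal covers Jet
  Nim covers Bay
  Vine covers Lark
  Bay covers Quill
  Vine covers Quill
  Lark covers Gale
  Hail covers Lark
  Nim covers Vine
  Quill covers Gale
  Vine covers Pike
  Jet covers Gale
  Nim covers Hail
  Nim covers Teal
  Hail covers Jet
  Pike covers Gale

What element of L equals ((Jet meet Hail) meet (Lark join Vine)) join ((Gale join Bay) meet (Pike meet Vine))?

Jet ∧ Hail = Jet
Lark ∨ Vine = Vine
Jet ∧ Vine = Gale
Gale ∨ Bay = Bay
Pike ∧ Vine = Pike
Bay ∧ Pike = Gale
Gale ∨ Gale = Gale

Gale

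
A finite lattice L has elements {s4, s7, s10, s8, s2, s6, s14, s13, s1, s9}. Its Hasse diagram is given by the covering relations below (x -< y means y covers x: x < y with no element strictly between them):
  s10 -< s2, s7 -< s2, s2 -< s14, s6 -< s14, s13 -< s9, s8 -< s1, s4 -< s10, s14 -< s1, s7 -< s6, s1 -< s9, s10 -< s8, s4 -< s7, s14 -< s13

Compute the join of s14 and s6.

s14

Common upper bounds of {s14, s6}: s1, s13, s14, s9.
The least among these is s14.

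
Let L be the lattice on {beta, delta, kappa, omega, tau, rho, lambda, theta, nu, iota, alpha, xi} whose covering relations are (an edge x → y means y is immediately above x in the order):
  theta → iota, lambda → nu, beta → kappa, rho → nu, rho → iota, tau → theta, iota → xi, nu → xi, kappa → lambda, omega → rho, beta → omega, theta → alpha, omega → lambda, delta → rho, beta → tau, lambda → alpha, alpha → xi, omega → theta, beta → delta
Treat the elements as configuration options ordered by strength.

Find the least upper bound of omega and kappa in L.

Common upper bounds of {omega, kappa}: alpha, lambda, nu, xi.
The least among these is lambda.

lambda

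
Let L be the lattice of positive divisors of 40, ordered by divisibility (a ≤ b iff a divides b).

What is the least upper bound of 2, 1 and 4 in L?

4

In the divisibility order, the join is the least common multiple: lcm(2, 1, 4) = 4.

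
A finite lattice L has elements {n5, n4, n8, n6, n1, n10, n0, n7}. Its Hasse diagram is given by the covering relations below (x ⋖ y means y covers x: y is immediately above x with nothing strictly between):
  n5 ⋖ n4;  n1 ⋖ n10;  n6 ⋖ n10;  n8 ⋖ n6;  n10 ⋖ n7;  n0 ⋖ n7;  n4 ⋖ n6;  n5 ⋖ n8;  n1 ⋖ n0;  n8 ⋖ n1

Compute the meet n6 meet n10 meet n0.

Common lower bounds of {n6, n10, n0}: n5, n8.
The greatest among these is n8.

n8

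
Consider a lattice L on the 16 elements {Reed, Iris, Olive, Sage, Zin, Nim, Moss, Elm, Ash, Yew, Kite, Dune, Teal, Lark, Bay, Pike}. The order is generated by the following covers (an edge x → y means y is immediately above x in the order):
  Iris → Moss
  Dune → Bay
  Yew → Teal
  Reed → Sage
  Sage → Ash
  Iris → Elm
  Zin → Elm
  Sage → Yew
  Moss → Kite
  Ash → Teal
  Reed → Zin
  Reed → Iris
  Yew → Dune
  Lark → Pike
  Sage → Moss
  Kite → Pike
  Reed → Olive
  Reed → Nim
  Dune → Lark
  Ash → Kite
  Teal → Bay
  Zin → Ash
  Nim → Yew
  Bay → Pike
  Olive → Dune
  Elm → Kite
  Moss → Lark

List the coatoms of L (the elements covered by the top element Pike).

The coatoms are exactly the elements covered by Pike: Bay, Kite, Lark.

Bay, Kite, Lark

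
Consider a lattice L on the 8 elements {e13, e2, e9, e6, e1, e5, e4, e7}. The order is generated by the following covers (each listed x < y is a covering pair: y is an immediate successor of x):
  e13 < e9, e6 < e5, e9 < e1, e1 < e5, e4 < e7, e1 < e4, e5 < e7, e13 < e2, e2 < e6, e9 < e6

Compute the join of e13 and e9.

Common upper bounds of {e13, e9}: e1, e4, e5, e6, e7, e9.
The least among these is e9.

e9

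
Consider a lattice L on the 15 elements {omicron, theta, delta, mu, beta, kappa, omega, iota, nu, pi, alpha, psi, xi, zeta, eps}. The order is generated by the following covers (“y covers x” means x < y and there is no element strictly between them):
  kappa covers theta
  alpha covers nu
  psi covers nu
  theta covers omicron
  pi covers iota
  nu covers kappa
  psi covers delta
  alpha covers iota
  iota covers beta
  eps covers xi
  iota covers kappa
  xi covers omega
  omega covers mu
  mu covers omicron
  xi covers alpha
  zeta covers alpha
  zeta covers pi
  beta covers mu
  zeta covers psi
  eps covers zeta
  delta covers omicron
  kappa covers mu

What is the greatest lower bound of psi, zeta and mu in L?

Common lower bounds of {psi, zeta, mu}: mu, omicron.
The greatest among these is mu.

mu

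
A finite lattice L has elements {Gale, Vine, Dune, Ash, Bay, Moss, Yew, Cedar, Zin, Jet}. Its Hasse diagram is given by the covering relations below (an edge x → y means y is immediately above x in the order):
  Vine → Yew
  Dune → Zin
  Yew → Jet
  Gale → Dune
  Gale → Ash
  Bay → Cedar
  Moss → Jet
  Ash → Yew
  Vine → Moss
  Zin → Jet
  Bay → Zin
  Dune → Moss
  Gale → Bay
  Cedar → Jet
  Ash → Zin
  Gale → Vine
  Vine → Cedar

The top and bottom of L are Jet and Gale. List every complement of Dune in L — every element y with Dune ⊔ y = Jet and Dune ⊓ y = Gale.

Cedar, Yew

Need y with Dune ∨ y = Jet and Dune ∧ y = Gale.
Checking each element gives: Cedar, Yew.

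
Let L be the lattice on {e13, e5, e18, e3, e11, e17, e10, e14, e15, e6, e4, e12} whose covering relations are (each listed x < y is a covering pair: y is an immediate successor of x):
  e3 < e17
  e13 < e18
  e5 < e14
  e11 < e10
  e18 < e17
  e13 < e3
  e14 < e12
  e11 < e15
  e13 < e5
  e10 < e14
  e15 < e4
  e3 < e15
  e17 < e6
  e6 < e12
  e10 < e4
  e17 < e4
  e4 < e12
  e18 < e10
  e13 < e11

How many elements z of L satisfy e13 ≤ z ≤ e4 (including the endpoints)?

8

The interval [e13, e4] = {e10, e11, e13, e15, e17, e18, e3, e4}, which has 8 elements.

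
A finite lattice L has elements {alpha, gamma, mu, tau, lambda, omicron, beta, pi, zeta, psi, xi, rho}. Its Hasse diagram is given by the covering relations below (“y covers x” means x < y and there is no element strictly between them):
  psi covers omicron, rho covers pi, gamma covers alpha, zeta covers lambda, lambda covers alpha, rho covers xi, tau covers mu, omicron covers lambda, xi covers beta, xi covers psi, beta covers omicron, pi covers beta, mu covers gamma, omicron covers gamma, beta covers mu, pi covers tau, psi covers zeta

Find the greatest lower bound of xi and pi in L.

Common lower bounds of {xi, pi}: alpha, beta, gamma, lambda, mu, omicron.
The greatest among these is beta.

beta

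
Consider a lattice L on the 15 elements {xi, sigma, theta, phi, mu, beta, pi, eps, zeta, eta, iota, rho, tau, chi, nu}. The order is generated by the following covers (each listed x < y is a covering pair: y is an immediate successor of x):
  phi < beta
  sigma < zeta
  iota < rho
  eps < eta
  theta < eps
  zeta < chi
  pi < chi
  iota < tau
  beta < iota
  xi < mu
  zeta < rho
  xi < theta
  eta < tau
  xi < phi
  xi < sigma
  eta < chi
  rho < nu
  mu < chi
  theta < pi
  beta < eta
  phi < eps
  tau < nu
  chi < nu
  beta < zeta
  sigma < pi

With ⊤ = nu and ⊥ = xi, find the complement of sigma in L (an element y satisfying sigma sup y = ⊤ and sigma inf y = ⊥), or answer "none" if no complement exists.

tau

Need y with sigma ∨ y = nu and sigma ∧ y = xi.
Checking each element gives: tau.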